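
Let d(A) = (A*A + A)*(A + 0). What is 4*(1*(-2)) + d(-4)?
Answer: -56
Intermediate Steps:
d(A) = A*(A + A²) (d(A) = (A² + A)*A = (A + A²)*A = A*(A + A²))
4*(1*(-2)) + d(-4) = 4*(1*(-2)) + (-4)²*(1 - 4) = 4*(-2) + 16*(-3) = -8 - 48 = -56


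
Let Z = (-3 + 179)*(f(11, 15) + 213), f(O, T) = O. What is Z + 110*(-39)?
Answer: 35134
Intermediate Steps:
Z = 39424 (Z = (-3 + 179)*(11 + 213) = 176*224 = 39424)
Z + 110*(-39) = 39424 + 110*(-39) = 39424 - 4290 = 35134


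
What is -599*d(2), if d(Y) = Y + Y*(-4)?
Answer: 3594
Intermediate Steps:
d(Y) = -3*Y (d(Y) = Y - 4*Y = -3*Y)
-599*d(2) = -(-1797)*2 = -599*(-6) = 3594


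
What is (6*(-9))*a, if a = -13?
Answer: 702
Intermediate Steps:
(6*(-9))*a = (6*(-9))*(-13) = -54*(-13) = 702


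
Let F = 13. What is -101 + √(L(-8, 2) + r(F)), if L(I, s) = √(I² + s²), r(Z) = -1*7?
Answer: -101 + √(-7 + 2*√17) ≈ -99.884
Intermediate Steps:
r(Z) = -7
-101 + √(L(-8, 2) + r(F)) = -101 + √(√((-8)² + 2²) - 7) = -101 + √(√(64 + 4) - 7) = -101 + √(√68 - 7) = -101 + √(2*√17 - 7) = -101 + √(-7 + 2*√17)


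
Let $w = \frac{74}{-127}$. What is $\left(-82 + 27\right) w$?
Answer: $\frac{4070}{127} \approx 32.047$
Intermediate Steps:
$w = - \frac{74}{127}$ ($w = 74 \left(- \frac{1}{127}\right) = - \frac{74}{127} \approx -0.58268$)
$\left(-82 + 27\right) w = \left(-82 + 27\right) \left(- \frac{74}{127}\right) = \left(-55\right) \left(- \frac{74}{127}\right) = \frac{4070}{127}$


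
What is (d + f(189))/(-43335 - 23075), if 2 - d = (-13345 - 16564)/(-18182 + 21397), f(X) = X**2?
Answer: -57439677/106754075 ≈ -0.53806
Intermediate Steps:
d = 36339/3215 (d = 2 - (-13345 - 16564)/(-18182 + 21397) = 2 - (-29909)/3215 = 2 - 1*(-29909/3215) = 2 + 29909/3215 = 36339/3215 ≈ 11.303)
(d + f(189))/(-43335 - 23075) = (36339/3215 + 189**2)/(-43335 - 23075) = (36339/3215 + 35721)/(-66410) = (114879354/3215)*(-1/66410) = -57439677/106754075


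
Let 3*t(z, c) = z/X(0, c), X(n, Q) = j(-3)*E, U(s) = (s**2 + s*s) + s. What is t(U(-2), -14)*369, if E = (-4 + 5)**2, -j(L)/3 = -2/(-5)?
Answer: -615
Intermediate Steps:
j(L) = -6/5 (j(L) = -(-6)/(-5) = -(-6)*(-1)/5 = -3*2/5 = -6/5)
U(s) = s + 2*s**2 (U(s) = (s**2 + s**2) + s = 2*s**2 + s = s + 2*s**2)
E = 1 (E = 1**2 = 1)
X(n, Q) = -6/5 (X(n, Q) = -6/5*1 = -6/5)
t(z, c) = -5*z/18 (t(z, c) = (z/(-6/5))/3 = (z*(-5/6))/3 = (-5*z/6)/3 = -5*z/18)
t(U(-2), -14)*369 = -(-5)*(1 + 2*(-2))/9*369 = -(-5)*(1 - 4)/9*369 = -(-5)*(-3)/9*369 = -5/18*6*369 = -5/3*369 = -615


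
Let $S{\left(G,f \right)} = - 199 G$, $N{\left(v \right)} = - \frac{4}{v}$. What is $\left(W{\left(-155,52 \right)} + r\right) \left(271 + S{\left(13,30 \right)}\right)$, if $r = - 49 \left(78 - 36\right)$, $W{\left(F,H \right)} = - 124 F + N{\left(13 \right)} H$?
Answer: $-39710136$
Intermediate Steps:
$W{\left(F,H \right)} = - 124 F - \frac{4 H}{13}$ ($W{\left(F,H \right)} = - 124 F + - \frac{4}{13} H = - 124 F + \left(-4\right) \frac{1}{13} H = - 124 F - \frac{4 H}{13}$)
$r = -2058$ ($r = \left(-49\right) 42 = -2058$)
$\left(W{\left(-155,52 \right)} + r\right) \left(271 + S{\left(13,30 \right)}\right) = \left(\left(\left(-124\right) \left(-155\right) - 16\right) - 2058\right) \left(271 - 2587\right) = \left(\left(19220 - 16\right) - 2058\right) \left(271 - 2587\right) = \left(19204 - 2058\right) \left(-2316\right) = 17146 \left(-2316\right) = -39710136$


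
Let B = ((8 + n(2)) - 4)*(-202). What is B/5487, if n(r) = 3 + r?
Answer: -606/1829 ≈ -0.33133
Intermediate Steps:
B = -1818 (B = ((8 + (3 + 2)) - 4)*(-202) = ((8 + 5) - 4)*(-202) = (13 - 4)*(-202) = 9*(-202) = -1818)
B/5487 = -1818/5487 = -1818*1/5487 = -606/1829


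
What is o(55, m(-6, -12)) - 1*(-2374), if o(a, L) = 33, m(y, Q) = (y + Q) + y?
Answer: 2407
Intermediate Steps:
m(y, Q) = Q + 2*y (m(y, Q) = (Q + y) + y = Q + 2*y)
o(55, m(-6, -12)) - 1*(-2374) = 33 - 1*(-2374) = 33 + 2374 = 2407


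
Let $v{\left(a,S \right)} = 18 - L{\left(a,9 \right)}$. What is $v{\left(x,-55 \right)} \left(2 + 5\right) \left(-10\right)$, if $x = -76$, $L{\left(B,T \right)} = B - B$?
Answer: $-1260$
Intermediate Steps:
$L{\left(B,T \right)} = 0$
$v{\left(a,S \right)} = 18$ ($v{\left(a,S \right)} = 18 - 0 = 18 + 0 = 18$)
$v{\left(x,-55 \right)} \left(2 + 5\right) \left(-10\right) = 18 \left(2 + 5\right) \left(-10\right) = 18 \cdot 7 \left(-10\right) = 18 \left(-70\right) = -1260$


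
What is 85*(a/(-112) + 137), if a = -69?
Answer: 1310105/112 ≈ 11697.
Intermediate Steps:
85*(a/(-112) + 137) = 85*(-69/(-112) + 137) = 85*(-69*(-1/112) + 137) = 85*(69/112 + 137) = 85*(15413/112) = 1310105/112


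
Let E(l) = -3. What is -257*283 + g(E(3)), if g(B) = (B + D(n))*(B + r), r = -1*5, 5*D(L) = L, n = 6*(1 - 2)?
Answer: -363487/5 ≈ -72697.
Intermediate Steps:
n = -6 (n = 6*(-1) = -6)
D(L) = L/5
r = -5
g(B) = (-5 + B)*(-6/5 + B) (g(B) = (B + (⅕)*(-6))*(B - 5) = (B - 6/5)*(-5 + B) = (-6/5 + B)*(-5 + B) = (-5 + B)*(-6/5 + B))
-257*283 + g(E(3)) = -257*283 + (6 + (-3)² - 31/5*(-3)) = -72731 + (6 + 9 + 93/5) = -72731 + 168/5 = -363487/5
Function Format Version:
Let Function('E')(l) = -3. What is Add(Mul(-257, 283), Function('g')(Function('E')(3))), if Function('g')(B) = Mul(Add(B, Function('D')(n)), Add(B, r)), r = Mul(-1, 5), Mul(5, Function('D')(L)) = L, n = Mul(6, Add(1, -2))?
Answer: Rational(-363487, 5) ≈ -72697.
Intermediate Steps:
n = -6 (n = Mul(6, -1) = -6)
Function('D')(L) = Mul(Rational(1, 5), L)
r = -5
Function('g')(B) = Mul(Add(-5, B), Add(Rational(-6, 5), B)) (Function('g')(B) = Mul(Add(B, Mul(Rational(1, 5), -6)), Add(B, -5)) = Mul(Add(B, Rational(-6, 5)), Add(-5, B)) = Mul(Add(Rational(-6, 5), B), Add(-5, B)) = Mul(Add(-5, B), Add(Rational(-6, 5), B)))
Add(Mul(-257, 283), Function('g')(Function('E')(3))) = Add(Mul(-257, 283), Add(6, Pow(-3, 2), Mul(Rational(-31, 5), -3))) = Add(-72731, Add(6, 9, Rational(93, 5))) = Add(-72731, Rational(168, 5)) = Rational(-363487, 5)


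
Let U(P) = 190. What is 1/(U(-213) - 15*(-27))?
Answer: 1/595 ≈ 0.0016807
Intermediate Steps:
1/(U(-213) - 15*(-27)) = 1/(190 - 15*(-27)) = 1/(190 + 405) = 1/595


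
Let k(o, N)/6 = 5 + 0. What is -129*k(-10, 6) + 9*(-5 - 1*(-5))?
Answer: -3870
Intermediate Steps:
k(o, N) = 30 (k(o, N) = 6*(5 + 0) = 6*5 = 30)
-129*k(-10, 6) + 9*(-5 - 1*(-5)) = -129*30 + 9*(-5 - 1*(-5)) = -3870 + 9*(-5 + 5) = -3870 + 9*0 = -3870 + 0 = -3870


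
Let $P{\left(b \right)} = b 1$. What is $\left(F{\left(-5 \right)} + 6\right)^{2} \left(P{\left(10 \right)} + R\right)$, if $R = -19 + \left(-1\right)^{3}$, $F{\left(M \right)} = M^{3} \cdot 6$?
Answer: $-5535360$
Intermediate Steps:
$F{\left(M \right)} = 6 M^{3}$
$P{\left(b \right)} = b$
$R = -20$ ($R = -19 - 1 = -20$)
$\left(F{\left(-5 \right)} + 6\right)^{2} \left(P{\left(10 \right)} + R\right) = \left(6 \left(-5\right)^{3} + 6\right)^{2} \left(10 - 20\right) = \left(6 \left(-125\right) + 6\right)^{2} \left(-10\right) = \left(-750 + 6\right)^{2} \left(-10\right) = \left(-744\right)^{2} \left(-10\right) = 553536 \left(-10\right) = -5535360$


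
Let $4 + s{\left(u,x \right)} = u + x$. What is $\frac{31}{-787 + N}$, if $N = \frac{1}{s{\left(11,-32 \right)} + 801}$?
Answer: $- \frac{24056}{610711} \approx -0.03939$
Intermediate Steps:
$s{\left(u,x \right)} = -4 + u + x$ ($s{\left(u,x \right)} = -4 + \left(u + x\right) = -4 + u + x$)
$N = \frac{1}{776}$ ($N = \frac{1}{\left(-4 + 11 - 32\right) + 801} = \frac{1}{-25 + 801} = \frac{1}{776} \approx 0.0012887$)
$\frac{31}{-787 + N} = \frac{31}{-787 + \frac{1}{776}} = \frac{31}{- \frac{610711}{776}} = 31 \left(- \frac{776}{610711}\right) = - \frac{24056}{610711}$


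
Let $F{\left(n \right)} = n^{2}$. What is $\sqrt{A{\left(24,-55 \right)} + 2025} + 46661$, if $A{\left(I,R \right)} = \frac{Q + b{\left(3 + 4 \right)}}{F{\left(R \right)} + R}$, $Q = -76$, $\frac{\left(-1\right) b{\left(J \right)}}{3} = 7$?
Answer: $46661 + \frac{\sqrt{1984670490}}{990} \approx 46706.0$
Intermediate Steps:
$b{\left(J \right)} = -21$ ($b{\left(J \right)} = \left(-3\right) 7 = -21$)
$A{\left(I,R \right)} = - \frac{97}{R + R^{2}}$ ($A{\left(I,R \right)} = \frac{-76 - 21}{R^{2} + R} = - \frac{97}{R + R^{2}}$)
$\sqrt{A{\left(24,-55 \right)} + 2025} + 46661 = \sqrt{- \frac{97}{\left(-55\right) \left(1 - 55\right)} + 2025} + 46661 = \sqrt{\left(-97\right) \left(- \frac{1}{55}\right) \frac{1}{-54} + 2025} + 46661 = \sqrt{\left(-97\right) \left(- \frac{1}{55}\right) \left(- \frac{1}{54}\right) + 2025} + 46661 = \sqrt{- \frac{97}{2970} + 2025} + 46661 = \sqrt{\frac{6014153}{2970}} + 46661 = \frac{\sqrt{1984670490}}{990} + 46661 = 46661 + \frac{\sqrt{1984670490}}{990}$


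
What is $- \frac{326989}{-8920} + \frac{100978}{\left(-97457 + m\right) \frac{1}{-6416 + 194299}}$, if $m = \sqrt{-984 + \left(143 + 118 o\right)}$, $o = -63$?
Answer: $\frac{- 169198814833107 i + 1634945 \sqrt{331}}{8920 \left(5 \sqrt{331} + 97457 i\right)} \approx -1.9463 \cdot 10^{5} - 181.71 i$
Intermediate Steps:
$m = 5 i \sqrt{331}$ ($m = \sqrt{-984 + \left(143 + 118 \left(-63\right)\right)} = \sqrt{-984 + \left(143 - 7434\right)} = \sqrt{-984 - 7291} = \sqrt{-8275} = 5 i \sqrt{331} \approx 90.967 i$)
$- \frac{326989}{-8920} + \frac{100978}{\left(-97457 + m\right) \frac{1}{-6416 + 194299}} = - \frac{326989}{-8920} + \frac{100978}{\left(-97457 + 5 i \sqrt{331}\right) \frac{1}{-6416 + 194299}} = \left(-326989\right) \left(- \frac{1}{8920}\right) + \frac{100978}{\left(-97457 + 5 i \sqrt{331}\right) \frac{1}{187883}} = \frac{326989}{8920} + \frac{100978}{\left(-97457 + 5 i \sqrt{331}\right) \frac{1}{187883}} = \frac{326989}{8920} + \frac{100978}{- \frac{97457}{187883} + \frac{5 i \sqrt{331}}{187883}}$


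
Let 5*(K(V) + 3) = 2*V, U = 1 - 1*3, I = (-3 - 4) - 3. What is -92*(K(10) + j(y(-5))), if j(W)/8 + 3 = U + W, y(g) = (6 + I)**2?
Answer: -8188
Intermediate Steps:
I = -10 (I = -7 - 3 = -10)
y(g) = 16 (y(g) = (6 - 10)**2 = (-4)**2 = 16)
U = -2 (U = 1 - 3 = -2)
j(W) = -40 + 8*W (j(W) = -24 + 8*(-2 + W) = -24 + (-16 + 8*W) = -40 + 8*W)
K(V) = -3 + 2*V/5 (K(V) = -3 + (2*V)/5 = -3 + 2*V/5)
-92*(K(10) + j(y(-5))) = -92*((-3 + (2/5)*10) + (-40 + 8*16)) = -92*((-3 + 4) + (-40 + 128)) = -92*(1 + 88) = -92*89 = -8188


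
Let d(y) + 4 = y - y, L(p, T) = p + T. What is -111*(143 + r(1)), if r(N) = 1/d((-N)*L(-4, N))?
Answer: -63381/4 ≈ -15845.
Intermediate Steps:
L(p, T) = T + p
d(y) = -4 (d(y) = -4 + (y - y) = -4 + 0 = -4)
r(N) = -1/4 (r(N) = 1/(-4) = -1/4)
-111*(143 + r(1)) = -111*(143 - 1/4) = -111*571/4 = -63381/4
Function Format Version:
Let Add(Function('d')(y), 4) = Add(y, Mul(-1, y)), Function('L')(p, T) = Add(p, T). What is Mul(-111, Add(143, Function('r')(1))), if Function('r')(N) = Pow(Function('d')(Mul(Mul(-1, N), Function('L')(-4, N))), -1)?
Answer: Rational(-63381, 4) ≈ -15845.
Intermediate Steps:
Function('L')(p, T) = Add(T, p)
Function('d')(y) = -4 (Function('d')(y) = Add(-4, Add(y, Mul(-1, y))) = Add(-4, 0) = -4)
Function('r')(N) = Rational(-1, 4) (Function('r')(N) = Pow(-4, -1) = Rational(-1, 4))
Mul(-111, Add(143, Function('r')(1))) = Mul(-111, Add(143, Rational(-1, 4))) = Mul(-111, Rational(571, 4)) = Rational(-63381, 4)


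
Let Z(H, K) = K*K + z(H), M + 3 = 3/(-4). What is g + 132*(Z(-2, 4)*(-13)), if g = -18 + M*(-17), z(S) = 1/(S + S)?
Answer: -107925/4 ≈ -26981.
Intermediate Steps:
M = -15/4 (M = -3 + 3/(-4) = -3 + 3*(-¼) = -3 - ¾ = -15/4 ≈ -3.7500)
z(S) = 1/(2*S)
Z(H, K) = K² + 1/(2*H) (Z(H, K) = K*K + 1/(2*H) = K² + 1/(2*H))
g = 183/4 (g = -18 - 15/4*(-17) = -18 + 255/4 = 183/4 ≈ 45.750)
g + 132*(Z(-2, 4)*(-13)) = 183/4 + 132*((4² + (½)/(-2))*(-13)) = 183/4 + 132*((16 + (½)*(-½))*(-13)) = 183/4 + 132*((16 - ¼)*(-13)) = 183/4 + 132*((63/4)*(-13)) = 183/4 + 132*(-819/4) = 183/4 - 27027 = -107925/4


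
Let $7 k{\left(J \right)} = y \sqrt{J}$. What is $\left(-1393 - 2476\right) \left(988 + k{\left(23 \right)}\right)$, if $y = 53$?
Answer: $-3822572 - \frac{205057 \sqrt{23}}{7} \approx -3.9631 \cdot 10^{6}$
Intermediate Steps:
$k{\left(J \right)} = \frac{53 \sqrt{J}}{7}$
$\left(-1393 - 2476\right) \left(988 + k{\left(23 \right)}\right) = \left(-1393 - 2476\right) \left(988 + \frac{53 \sqrt{23}}{7}\right) = - 3869 \left(988 + \frac{53 \sqrt{23}}{7}\right) = -3822572 - \frac{205057 \sqrt{23}}{7}$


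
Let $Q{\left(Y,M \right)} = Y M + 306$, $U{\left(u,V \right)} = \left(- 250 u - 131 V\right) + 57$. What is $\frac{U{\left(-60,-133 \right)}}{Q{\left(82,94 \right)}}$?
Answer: $\frac{16240}{4007} \approx 4.0529$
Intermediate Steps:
$U{\left(u,V \right)} = 57 - 250 u - 131 V$
$Q{\left(Y,M \right)} = 306 + M Y$ ($Q{\left(Y,M \right)} = M Y + 306 = 306 + M Y$)
$\frac{U{\left(-60,-133 \right)}}{Q{\left(82,94 \right)}} = \frac{57 - -15000 - -17423}{306 + 94 \cdot 82} = \frac{57 + 15000 + 17423}{306 + 7708} = \frac{32480}{8014} = 32480 \cdot \frac{1}{8014} = \frac{16240}{4007}$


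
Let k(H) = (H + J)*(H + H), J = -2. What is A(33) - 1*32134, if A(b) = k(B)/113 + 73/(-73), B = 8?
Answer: -3631159/113 ≈ -32134.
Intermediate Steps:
k(H) = 2*H*(-2 + H) (k(H) = (H - 2)*(H + H) = (-2 + H)*(2*H) = 2*H*(-2 + H))
A(b) = -17/113 (A(b) = (2*8*(-2 + 8))/113 + 73/(-73) = (2*8*6)*(1/113) + 73*(-1/73) = 96*(1/113) - 1 = 96/113 - 1 = -17/113)
A(33) - 1*32134 = -17/113 - 1*32134 = -17/113 - 32134 = -3631159/113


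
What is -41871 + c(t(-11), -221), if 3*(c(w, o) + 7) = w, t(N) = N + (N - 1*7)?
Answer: -125663/3 ≈ -41888.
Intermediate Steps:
t(N) = -7 + 2*N (t(N) = N + (N - 7) = N + (-7 + N) = -7 + 2*N)
c(w, o) = -7 + w/3
-41871 + c(t(-11), -221) = -41871 + (-7 + (-7 + 2*(-11))/3) = -41871 + (-7 + (-7 - 22)/3) = -41871 + (-7 + (1/3)*(-29)) = -41871 + (-7 - 29/3) = -41871 - 50/3 = -125663/3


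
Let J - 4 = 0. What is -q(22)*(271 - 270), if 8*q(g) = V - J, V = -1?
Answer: 5/8 ≈ 0.62500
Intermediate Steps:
J = 4 (J = 4 + 0 = 4)
q(g) = -5/8 (q(g) = (-1 - 1*4)/8 = (-1 - 4)/8 = (1/8)*(-5) = -5/8)
-q(22)*(271 - 270) = -(-5)*(271 - 270)/8 = -(-5)/8 = -1*(-5/8) = 5/8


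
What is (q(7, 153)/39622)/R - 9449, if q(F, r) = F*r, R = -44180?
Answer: -16540474123111/1750499960 ≈ -9449.0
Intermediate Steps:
(q(7, 153)/39622)/R - 9449 = ((7*153)/39622)/(-44180) - 9449 = (1071*(1/39622))*(-1/44180) - 9449 = (1071/39622)*(-1/44180) - 9449 = -1071/1750499960 - 9449 = -16540474123111/1750499960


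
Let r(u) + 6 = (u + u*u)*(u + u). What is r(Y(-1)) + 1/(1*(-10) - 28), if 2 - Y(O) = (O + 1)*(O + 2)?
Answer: 683/38 ≈ 17.974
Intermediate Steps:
Y(O) = 2 - (1 + O)*(2 + O) (Y(O) = 2 - (O + 1)*(O + 2) = 2 - (1 + O)*(2 + O))
r(u) = -6 + 2*u*(u + u**2) (r(u) = -6 + (u + u*u)*(u + u) = -6 + (u + u**2)*(2*u) = -6 + 2*u*(u + u**2))
r(Y(-1)) + 1/(1*(-10) - 28) = (-6 + 2*(-1*(-1)*(3 - 1))**2 + 2*(-1*(-1)*(3 - 1))**3) + 1/(1*(-10) - 28) = (-6 + 2*(-1*(-1)*2)**2 + 2*(-1*(-1)*2)**3) + 1/(-10 - 28) = (-6 + 2*2**2 + 2*2**3) + 1/(-38) = (-6 + 2*4 + 2*8) - 1/38 = (-6 + 8 + 16) - 1/38 = 18 - 1/38 = 683/38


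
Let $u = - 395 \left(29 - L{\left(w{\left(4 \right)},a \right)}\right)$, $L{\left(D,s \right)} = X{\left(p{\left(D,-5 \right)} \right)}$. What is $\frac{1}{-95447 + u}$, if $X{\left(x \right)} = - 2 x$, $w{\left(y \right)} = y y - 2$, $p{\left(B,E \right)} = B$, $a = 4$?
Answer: $- \frac{1}{117962} \approx -8.4773 \cdot 10^{-6}$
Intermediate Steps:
$w{\left(y \right)} = -2 + y^{2}$ ($w{\left(y \right)} = y^{2} - 2 = -2 + y^{2}$)
$L{\left(D,s \right)} = - 2 D$
$u = -22515$ ($u = - 395 \left(29 - - 2 \left(-2 + 4^{2}\right)\right) = - 395 \left(29 - - 2 \left(-2 + 16\right)\right) = - 395 \left(29 - \left(-2\right) 14\right) = - 395 \left(29 - -28\right) = - 395 \left(29 + 28\right) = \left(-395\right) 57 = -22515$)
$\frac{1}{-95447 + u} = \frac{1}{-95447 - 22515} = \frac{1}{-117962} = - \frac{1}{117962}$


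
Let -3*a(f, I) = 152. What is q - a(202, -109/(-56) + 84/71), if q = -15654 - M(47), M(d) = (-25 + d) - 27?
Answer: -46795/3 ≈ -15598.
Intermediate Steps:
M(d) = -52 + d
a(f, I) = -152/3 (a(f, I) = -1/3*152 = -152/3)
q = -15649 (q = -15654 - (-52 + 47) = -15654 - 1*(-5) = -15654 + 5 = -15649)
q - a(202, -109/(-56) + 84/71) = -15649 - 1*(-152/3) = -15649 + 152/3 = -46795/3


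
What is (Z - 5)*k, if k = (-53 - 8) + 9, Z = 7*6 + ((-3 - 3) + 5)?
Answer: -1872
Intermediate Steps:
Z = 41 (Z = 42 + (-6 + 5) = 42 - 1 = 41)
k = -52 (k = -61 + 9 = -52)
(Z - 5)*k = (41 - 5)*(-52) = 36*(-52) = -1872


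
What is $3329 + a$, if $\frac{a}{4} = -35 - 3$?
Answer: $3177$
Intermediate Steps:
$a = -152$ ($a = 4 \left(-35 - 3\right) = 4 \left(-38\right) = -152$)
$3329 + a = 3329 - 152 = 3177$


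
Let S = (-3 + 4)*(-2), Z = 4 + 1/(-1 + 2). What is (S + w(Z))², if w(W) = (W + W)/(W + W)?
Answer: 1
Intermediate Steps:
Z = 5 (Z = 4 + 1/1 = 4 + 1 = 5)
w(W) = 1 (w(W) = (2*W)/((2*W)) = (2*W)*(1/(2*W)) = 1)
S = -2 (S = 1*(-2) = -2)
(S + w(Z))² = (-2 + 1)² = (-1)² = 1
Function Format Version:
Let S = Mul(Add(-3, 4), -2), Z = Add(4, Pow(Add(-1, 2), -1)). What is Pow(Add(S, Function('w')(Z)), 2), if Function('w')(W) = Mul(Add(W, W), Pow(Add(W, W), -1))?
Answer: 1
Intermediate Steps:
Z = 5 (Z = Add(4, Pow(1, -1)) = Add(4, 1) = 5)
Function('w')(W) = 1 (Function('w')(W) = Mul(Mul(2, W), Pow(Mul(2, W), -1)) = Mul(Mul(2, W), Mul(Rational(1, 2), Pow(W, -1))) = 1)
S = -2 (S = Mul(1, -2) = -2)
Pow(Add(S, Function('w')(Z)), 2) = Pow(Add(-2, 1), 2) = Pow(-1, 2) = 1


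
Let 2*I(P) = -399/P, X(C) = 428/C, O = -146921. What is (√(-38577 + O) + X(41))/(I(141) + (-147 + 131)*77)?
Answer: -40232/4753581 - 94*I*√185498/115941 ≈ -0.0084635 - 0.34919*I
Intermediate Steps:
I(P) = -399/(2*P) (I(P) = (-399/P)/2 = -399/(2*P))
(√(-38577 + O) + X(41))/(I(141) + (-147 + 131)*77) = (√(-38577 - 146921) + 428/41)/(-399/2/141 + (-147 + 131)*77) = (√(-185498) + 428*(1/41))/(-399/2*1/141 - 16*77) = (I*√185498 + 428/41)/(-133/94 - 1232) = (428/41 + I*√185498)/(-115941/94) = (428/41 + I*√185498)*(-94/115941) = -40232/4753581 - 94*I*√185498/115941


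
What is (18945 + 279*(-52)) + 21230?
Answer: 25667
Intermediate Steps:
(18945 + 279*(-52)) + 21230 = (18945 - 14508) + 21230 = 4437 + 21230 = 25667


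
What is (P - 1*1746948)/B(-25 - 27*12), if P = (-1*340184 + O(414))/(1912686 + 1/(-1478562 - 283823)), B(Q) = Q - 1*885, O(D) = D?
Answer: 2944384299206968391/2079838584639253 ≈ 1415.7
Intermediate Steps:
B(Q) = -885 + Q (B(Q) = Q - 885 = -885 + Q)
P = -598805551450/3370889116109 (P = (-1*340184 + 414)/(1912686 + 1/(-1478562 - 283823)) = (-340184 + 414)/(1912686 + 1/(-1762385)) = -339770/(1912686 - 1/1762385) = -339770/3370889116109/1762385 = -339770*1762385/3370889116109 = -598805551450/3370889116109 ≈ -0.17764)
(P - 1*1746948)/B(-25 - 27*12) = (-598805551450/3370889116109 - 1*1746948)/(-885 + (-25 - 27*12)) = (-598805551450/3370889116109 - 1746948)/(-885 + (-25 - 324)) = -5888768598413936782/(3370889116109*(-885 - 349)) = -5888768598413936782/3370889116109/(-1234) = -5888768598413936782/3370889116109*(-1/1234) = 2944384299206968391/2079838584639253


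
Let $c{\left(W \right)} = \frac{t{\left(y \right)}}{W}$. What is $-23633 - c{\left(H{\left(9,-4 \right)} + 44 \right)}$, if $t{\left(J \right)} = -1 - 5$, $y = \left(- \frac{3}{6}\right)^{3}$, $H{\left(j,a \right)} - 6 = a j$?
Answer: $- \frac{165428}{7} \approx -23633.0$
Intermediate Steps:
$H{\left(j,a \right)} = 6 + a j$
$y = - \frac{1}{8}$ ($y = \left(\left(-3\right) \frac{1}{6}\right)^{3} = \left(- \frac{1}{2}\right)^{3} = - \frac{1}{8} \approx -0.125$)
$t{\left(J \right)} = -6$ ($t{\left(J \right)} = -1 - 5 = -6$)
$c{\left(W \right)} = - \frac{6}{W}$
$-23633 - c{\left(H{\left(9,-4 \right)} + 44 \right)} = -23633 - - \frac{6}{\left(6 - 36\right) + 44} = -23633 - - \frac{6}{-30 + 44} = -23633 - - \frac{6}{14} = -23633 - \left(-6\right) \frac{1}{14} = -23633 - - \frac{3}{7} = -23633 + \frac{3}{7} = - \frac{165428}{7}$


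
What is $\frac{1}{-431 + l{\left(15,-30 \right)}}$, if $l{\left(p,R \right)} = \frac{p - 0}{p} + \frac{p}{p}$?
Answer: $- \frac{1}{429} \approx -0.002331$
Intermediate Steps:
$l{\left(p,R \right)} = 2$ ($l{\left(p,R \right)} = \frac{p + 0}{p} + 1 = \frac{p}{p} + 1 = 1 + 1 = 2$)
$\frac{1}{-431 + l{\left(15,-30 \right)}} = \frac{1}{-431 + 2} = \frac{1}{-429} = - \frac{1}{429}$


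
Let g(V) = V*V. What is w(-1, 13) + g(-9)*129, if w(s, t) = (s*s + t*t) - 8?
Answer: 10611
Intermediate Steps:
g(V) = V²
w(s, t) = -8 + s² + t² (w(s, t) = (s² + t²) - 8 = -8 + s² + t²)
w(-1, 13) + g(-9)*129 = (-8 + (-1)² + 13²) + (-9)²*129 = (-8 + 1 + 169) + 81*129 = 162 + 10449 = 10611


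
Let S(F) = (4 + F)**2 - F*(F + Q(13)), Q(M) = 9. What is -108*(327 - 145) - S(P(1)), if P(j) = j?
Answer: -19671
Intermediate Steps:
S(F) = (4 + F)**2 - F*(9 + F) (S(F) = (4 + F)**2 - F*(F + 9) = (4 + F)**2 - F*(9 + F))
-108*(327 - 145) - S(P(1)) = -108*(327 - 145) - (16 - 1*1) = -108*182 - (16 - 1) = -19656 - 1*15 = -19656 - 15 = -19671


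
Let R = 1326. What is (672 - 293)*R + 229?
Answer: 502783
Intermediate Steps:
(672 - 293)*R + 229 = (672 - 293)*1326 + 229 = 379*1326 + 229 = 502554 + 229 = 502783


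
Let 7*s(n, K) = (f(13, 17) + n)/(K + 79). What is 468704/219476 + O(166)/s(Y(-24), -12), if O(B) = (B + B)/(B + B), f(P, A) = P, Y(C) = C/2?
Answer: 25850737/54869 ≈ 471.14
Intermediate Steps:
Y(C) = C/2 (Y(C) = C*(½) = C/2)
O(B) = 1 (O(B) = (2*B)/((2*B)) = (2*B)*(1/(2*B)) = 1)
s(n, K) = (13 + n)/(7*(79 + K)) (s(n, K) = ((13 + n)/(K + 79))/7 = ((13 + n)/(79 + K))/7 = (13 + n)/(7*(79 + K)))
468704/219476 + O(166)/s(Y(-24), -12) = 468704/219476 + 1/((13 + (½)*(-24))/(7*(79 - 12))) = 468704*(1/219476) + 1/((⅐)*(13 - 12)/67) = 117176/54869 + 1/((⅐)*(1/67)*1) = 117176/54869 + 1/(1/469) = 117176/54869 + 1*469 = 117176/54869 + 469 = 25850737/54869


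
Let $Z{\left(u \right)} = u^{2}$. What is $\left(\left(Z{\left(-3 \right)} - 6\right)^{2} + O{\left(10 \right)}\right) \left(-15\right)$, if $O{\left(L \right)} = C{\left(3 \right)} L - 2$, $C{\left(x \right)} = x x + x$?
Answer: $-1905$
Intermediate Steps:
$C{\left(x \right)} = x + x^{2}$ ($C{\left(x \right)} = x^{2} + x = x + x^{2}$)
$O{\left(L \right)} = -2 + 12 L$ ($O{\left(L \right)} = 3 \left(1 + 3\right) L - 2 = 3 \cdot 4 L - 2 = 12 L - 2 = -2 + 12 L$)
$\left(\left(Z{\left(-3 \right)} - 6\right)^{2} + O{\left(10 \right)}\right) \left(-15\right) = \left(\left(\left(-3\right)^{2} - 6\right)^{2} + \left(-2 + 12 \cdot 10\right)\right) \left(-15\right) = \left(\left(9 - 6\right)^{2} + \left(-2 + 120\right)\right) \left(-15\right) = \left(3^{2} + 118\right) \left(-15\right) = \left(9 + 118\right) \left(-15\right) = 127 \left(-15\right) = -1905$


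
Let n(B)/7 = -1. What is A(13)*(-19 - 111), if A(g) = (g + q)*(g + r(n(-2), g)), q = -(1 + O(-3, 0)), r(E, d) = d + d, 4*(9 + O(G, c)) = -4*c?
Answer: -106470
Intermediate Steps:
O(G, c) = -9 - c (O(G, c) = -9 + (-4*c)/4 = -9 - c)
n(B) = -7 (n(B) = 7*(-1) = -7)
r(E, d) = 2*d
q = 8 (q = -(1 + (-9 - 1*0)) = -(1 + (-9 + 0)) = -(1 - 9) = -1*(-8) = 8)
A(g) = 3*g*(8 + g) (A(g) = (g + 8)*(g + 2*g) = (8 + g)*(3*g) = 3*g*(8 + g))
A(13)*(-19 - 111) = (3*13*(8 + 13))*(-19 - 111) = (3*13*21)*(-130) = 819*(-130) = -106470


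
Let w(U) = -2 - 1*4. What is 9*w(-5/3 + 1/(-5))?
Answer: -54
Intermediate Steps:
w(U) = -6 (w(U) = -2 - 4 = -6)
9*w(-5/3 + 1/(-5)) = 9*(-6) = -54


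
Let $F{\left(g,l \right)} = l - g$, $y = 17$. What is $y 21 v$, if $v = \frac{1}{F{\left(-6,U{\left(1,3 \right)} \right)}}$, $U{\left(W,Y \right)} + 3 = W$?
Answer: $\frac{357}{4} \approx 89.25$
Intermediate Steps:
$U{\left(W,Y \right)} = -3 + W$
$v = \frac{1}{4}$ ($v = \frac{1}{\left(-3 + 1\right) - -6} = \frac{1}{-2 + 6} = \frac{1}{4} \approx 0.25$)
$y 21 v = 17 \cdot 21 \cdot \frac{1}{4} = 357 \cdot \frac{1}{4} = \frac{357}{4}$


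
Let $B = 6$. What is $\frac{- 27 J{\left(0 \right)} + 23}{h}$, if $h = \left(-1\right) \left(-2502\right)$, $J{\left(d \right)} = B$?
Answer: $- \frac{1}{18} \approx -0.055556$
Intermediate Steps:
$J{\left(d \right)} = 6$
$h = 2502$
$\frac{- 27 J{\left(0 \right)} + 23}{h} = \frac{\left(-27\right) 6 + 23}{2502} = \left(-162 + 23\right) \frac{1}{2502} = \left(-139\right) \frac{1}{2502} = - \frac{1}{18}$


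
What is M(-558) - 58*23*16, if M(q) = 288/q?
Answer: -661680/31 ≈ -21345.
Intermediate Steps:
M(-558) - 58*23*16 = 288/(-558) - 58*23*16 = 288*(-1/558) - 1334*16 = -16/31 - 21344 = -661680/31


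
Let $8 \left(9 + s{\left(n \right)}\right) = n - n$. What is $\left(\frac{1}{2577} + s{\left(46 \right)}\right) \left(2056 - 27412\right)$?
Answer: $\frac{196018784}{859} \approx 2.2819 \cdot 10^{5}$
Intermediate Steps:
$s{\left(n \right)} = -9$ ($s{\left(n \right)} = -9 + \frac{n - n}{8} = -9 + \frac{1}{8} \cdot 0 = -9 + 0 = -9$)
$\left(\frac{1}{2577} + s{\left(46 \right)}\right) \left(2056 - 27412\right) = \left(\frac{1}{2577} - 9\right) \left(2056 - 27412\right) = \left(\frac{1}{2577} - 9\right) \left(-25356\right) = \left(- \frac{23192}{2577}\right) \left(-25356\right) = \frac{196018784}{859}$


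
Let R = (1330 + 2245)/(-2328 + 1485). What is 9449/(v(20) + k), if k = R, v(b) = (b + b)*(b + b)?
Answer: 7965507/1345225 ≈ 5.9213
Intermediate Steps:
v(b) = 4*b² (v(b) = (2*b)*(2*b) = 4*b²)
R = -3575/843 (R = 3575/(-843) = 3575*(-1/843) = -3575/843 ≈ -4.2408)
k = -3575/843 ≈ -4.2408
9449/(v(20) + k) = 9449/(4*20² - 3575/843) = 9449/(4*400 - 3575/843) = 9449/(1600 - 3575/843) = 9449/(1345225/843) = 9449*(843/1345225) = 7965507/1345225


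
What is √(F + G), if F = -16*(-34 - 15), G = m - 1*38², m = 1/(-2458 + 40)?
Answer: 7*I*√78751842/2418 ≈ 25.69*I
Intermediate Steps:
m = -1/2418 (m = 1/(-2418) = -1/2418 ≈ -0.00041356)
G = -3491593/2418 (G = -1/2418 - 1*38² = -1/2418 - 1*1444 = -1/2418 - 1444 = -3491593/2418 ≈ -1444.0)
F = 784 (F = -16*(-49) = 784)
√(F + G) = √(784 - 3491593/2418) = √(-1595881/2418) = 7*I*√78751842/2418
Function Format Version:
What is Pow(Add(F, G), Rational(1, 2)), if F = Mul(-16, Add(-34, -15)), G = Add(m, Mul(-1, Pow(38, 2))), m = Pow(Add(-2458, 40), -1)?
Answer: Mul(Rational(7, 2418), I, Pow(78751842, Rational(1, 2))) ≈ Mul(25.690, I)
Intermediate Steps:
m = Rational(-1, 2418) (m = Pow(-2418, -1) = Rational(-1, 2418) ≈ -0.00041356)
G = Rational(-3491593, 2418) (G = Add(Rational(-1, 2418), Mul(-1, Pow(38, 2))) = Add(Rational(-1, 2418), Mul(-1, 1444)) = Add(Rational(-1, 2418), -1444) = Rational(-3491593, 2418) ≈ -1444.0)
F = 784 (F = Mul(-16, -49) = 784)
Pow(Add(F, G), Rational(1, 2)) = Pow(Add(784, Rational(-3491593, 2418)), Rational(1, 2)) = Pow(Rational(-1595881, 2418), Rational(1, 2)) = Mul(Rational(7, 2418), I, Pow(78751842, Rational(1, 2)))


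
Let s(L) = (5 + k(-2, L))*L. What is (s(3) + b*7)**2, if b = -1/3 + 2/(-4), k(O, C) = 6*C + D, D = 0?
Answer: 143641/36 ≈ 3990.0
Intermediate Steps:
k(O, C) = 6*C (k(O, C) = 6*C + 0 = 6*C)
b = -5/6 (b = -1*1/3 + 2*(-1/4) = -1/3 - 1/2 = -5/6 ≈ -0.83333)
s(L) = L*(5 + 6*L) (s(L) = (5 + 6*L)*L = L*(5 + 6*L))
(s(3) + b*7)**2 = (3*(5 + 6*3) - 5/6*7)**2 = (3*(5 + 18) - 35/6)**2 = (3*23 - 35/6)**2 = (69 - 35/6)**2 = (379/6)**2 = 143641/36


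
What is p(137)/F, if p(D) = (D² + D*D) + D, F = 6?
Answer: 37675/6 ≈ 6279.2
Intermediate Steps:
p(D) = D + 2*D² (p(D) = (D² + D²) + D = 2*D² + D = D + 2*D²)
p(137)/F = (137*(1 + 2*137))/6 = (137*(1 + 274))/6 = (137*275)/6 = (⅙)*37675 = 37675/6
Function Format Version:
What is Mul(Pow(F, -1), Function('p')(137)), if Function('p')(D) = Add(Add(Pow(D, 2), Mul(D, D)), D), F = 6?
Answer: Rational(37675, 6) ≈ 6279.2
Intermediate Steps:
Function('p')(D) = Add(D, Mul(2, Pow(D, 2))) (Function('p')(D) = Add(Add(Pow(D, 2), Pow(D, 2)), D) = Add(Mul(2, Pow(D, 2)), D) = Add(D, Mul(2, Pow(D, 2))))
Mul(Pow(F, -1), Function('p')(137)) = Mul(Pow(6, -1), Mul(137, Add(1, Mul(2, 137)))) = Mul(Rational(1, 6), Mul(137, Add(1, 274))) = Mul(Rational(1, 6), Mul(137, 275)) = Mul(Rational(1, 6), 37675) = Rational(37675, 6)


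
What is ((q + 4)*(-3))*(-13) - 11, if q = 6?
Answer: 379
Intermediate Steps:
((q + 4)*(-3))*(-13) - 11 = ((6 + 4)*(-3))*(-13) - 11 = (10*(-3))*(-13) - 11 = -30*(-13) - 11 = 390 - 11 = 379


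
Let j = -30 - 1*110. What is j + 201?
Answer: 61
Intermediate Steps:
j = -140 (j = -30 - 110 = -140)
j + 201 = -140 + 201 = 61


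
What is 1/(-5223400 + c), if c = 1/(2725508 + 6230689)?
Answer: -8956197/46781799409799 ≈ -1.9145e-7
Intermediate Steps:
c = 1/8956197 ≈ 1.1165e-7
1/(-5223400 + c) = 1/(-5223400 + 1/8956197) = 1/(-46781799409799/8956197) = -8956197/46781799409799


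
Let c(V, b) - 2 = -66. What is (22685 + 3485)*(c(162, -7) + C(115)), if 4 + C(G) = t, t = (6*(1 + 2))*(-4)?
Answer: -3663800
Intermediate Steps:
c(V, b) = -64 (c(V, b) = 2 - 66 = -64)
t = -72 (t = (6*3)*(-4) = 18*(-4) = -72)
C(G) = -76 (C(G) = -4 - 72 = -76)
(22685 + 3485)*(c(162, -7) + C(115)) = (22685 + 3485)*(-64 - 76) = 26170*(-140) = -3663800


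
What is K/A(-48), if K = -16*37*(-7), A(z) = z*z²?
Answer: -259/6912 ≈ -0.037471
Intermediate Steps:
A(z) = z³
K = 4144 (K = -592*(-7) = 4144)
K/A(-48) = 4144/((-48)³) = 4144/(-110592) = 4144*(-1/110592) = -259/6912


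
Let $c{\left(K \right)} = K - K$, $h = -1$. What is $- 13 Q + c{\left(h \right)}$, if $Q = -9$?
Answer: $117$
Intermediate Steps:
$c{\left(K \right)} = 0$
$- 13 Q + c{\left(h \right)} = \left(-13\right) \left(-9\right) + 0 = 117 + 0 = 117$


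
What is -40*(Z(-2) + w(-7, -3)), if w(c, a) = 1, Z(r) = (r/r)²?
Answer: -80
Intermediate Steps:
Z(r) = 1 (Z(r) = 1² = 1)
-40*(Z(-2) + w(-7, -3)) = -40*(1 + 1) = -40*2 = -80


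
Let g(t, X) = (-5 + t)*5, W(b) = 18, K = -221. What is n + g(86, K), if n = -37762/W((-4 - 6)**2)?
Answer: -15236/9 ≈ -1692.9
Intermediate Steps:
g(t, X) = -25 + 5*t
n = -18881/9 (n = -37762/18 = -37762*1/18 = -18881/9 ≈ -2097.9)
n + g(86, K) = -18881/9 + (-25 + 5*86) = -18881/9 + (-25 + 430) = -18881/9 + 405 = -15236/9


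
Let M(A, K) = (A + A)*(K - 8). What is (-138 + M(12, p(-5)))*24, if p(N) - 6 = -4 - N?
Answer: -3888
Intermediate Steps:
p(N) = 2 - N (p(N) = 6 + (-4 - N) = 2 - N)
M(A, K) = 2*A*(-8 + K) (M(A, K) = (2*A)*(-8 + K) = 2*A*(-8 + K))
(-138 + M(12, p(-5)))*24 = (-138 + 2*12*(-8 + (2 - 1*(-5))))*24 = (-138 + 2*12*(-8 + (2 + 5)))*24 = (-138 + 2*12*(-8 + 7))*24 = (-138 + 2*12*(-1))*24 = (-138 - 24)*24 = -162*24 = -3888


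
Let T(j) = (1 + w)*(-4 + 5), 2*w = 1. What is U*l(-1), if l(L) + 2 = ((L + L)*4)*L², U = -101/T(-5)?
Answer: 2020/3 ≈ 673.33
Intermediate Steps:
w = ½ (w = (½)*1 = ½ ≈ 0.50000)
T(j) = 3/2 (T(j) = (1 + ½)*(-4 + 5) = (3/2)*1 = 3/2)
U = -202/3 (U = -101/3/2 = -101*⅔ = -202/3 ≈ -67.333)
l(L) = -2 + 8*L³ (l(L) = -2 + ((L + L)*4)*L² = -2 + ((2*L)*4)*L² = -2 + (8*L)*L² = -2 + 8*L³)
U*l(-1) = -202*(-2 + 8*(-1)³)/3 = -202*(-2 + 8*(-1))/3 = -202*(-2 - 8)/3 = -202/3*(-10) = 2020/3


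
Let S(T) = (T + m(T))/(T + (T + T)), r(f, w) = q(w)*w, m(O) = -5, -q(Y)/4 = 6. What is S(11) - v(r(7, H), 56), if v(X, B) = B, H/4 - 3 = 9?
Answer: -614/11 ≈ -55.818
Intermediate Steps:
H = 48 (H = 12 + 4*9 = 12 + 36 = 48)
q(Y) = -24 (q(Y) = -4*6 = -24)
r(f, w) = -24*w
S(T) = (-5 + T)/(3*T) (S(T) = (T - 5)/(T + (T + T)) = (-5 + T)/(T + 2*T) = (-5 + T)/((3*T)) = (-5 + T)*(1/(3*T)) = (-5 + T)/(3*T))
S(11) - v(r(7, H), 56) = (1/3)*(-5 + 11)/11 - 1*56 = (1/3)*(1/11)*6 - 56 = 2/11 - 56 = -614/11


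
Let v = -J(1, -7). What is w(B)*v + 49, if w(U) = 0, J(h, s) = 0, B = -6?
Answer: 49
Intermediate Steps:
v = 0 (v = -1*0 = 0)
w(B)*v + 49 = 0*0 + 49 = 0 + 49 = 49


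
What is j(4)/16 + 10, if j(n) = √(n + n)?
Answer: 10 + √2/8 ≈ 10.177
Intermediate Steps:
j(n) = √2*√n (j(n) = √(2*n) = √2*√n)
j(4)/16 + 10 = (√2*√4)/16 + 10 = (√2*2)*(1/16) + 10 = (2*√2)*(1/16) + 10 = √2/8 + 10 = 10 + √2/8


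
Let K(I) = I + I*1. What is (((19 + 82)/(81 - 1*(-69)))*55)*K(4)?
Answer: 4444/15 ≈ 296.27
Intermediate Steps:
K(I) = 2*I (K(I) = I + I = 2*I)
(((19 + 82)/(81 - 1*(-69)))*55)*K(4) = (((19 + 82)/(81 - 1*(-69)))*55)*(2*4) = ((101/(81 + 69))*55)*8 = ((101/150)*55)*8 = (1111/30)*8 = 4444/15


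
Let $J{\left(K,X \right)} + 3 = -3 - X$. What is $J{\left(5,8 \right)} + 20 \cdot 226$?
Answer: $4506$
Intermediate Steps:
$J{\left(K,X \right)} = -6 - X$ ($J{\left(K,X \right)} = -3 - \left(3 + X\right) = -6 - X$)
$J{\left(5,8 \right)} + 20 \cdot 226 = \left(-6 - 8\right) + 20 \cdot 226 = \left(-6 - 8\right) + 4520 = -14 + 4520 = 4506$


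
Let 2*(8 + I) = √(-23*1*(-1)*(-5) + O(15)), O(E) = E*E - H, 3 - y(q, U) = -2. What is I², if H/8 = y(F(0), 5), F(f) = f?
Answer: (16 - √70)²/4 ≈ 14.567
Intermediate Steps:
y(q, U) = 5 (y(q, U) = 3 - 1*(-2) = 3 + 2 = 5)
H = 40 (H = 8*5 = 40)
O(E) = -40 + E² (O(E) = E*E - 1*40 = E² - 40 = -40 + E²)
I = -8 + √70/2 (I = -8 + √(-23*1*(-1)*(-5) + (-40 + 15²))/2 = -8 + √(-(-23)*(-5) + (-40 + 225))/2 = -8 + √(-23*5 + 185)/2 = -8 + √(-115 + 185)/2 = -8 + √70/2 ≈ -3.8167)
I² = (-8 + √70/2)²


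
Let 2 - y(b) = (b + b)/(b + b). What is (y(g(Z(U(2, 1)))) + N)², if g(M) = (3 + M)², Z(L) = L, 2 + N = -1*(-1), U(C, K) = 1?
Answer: 0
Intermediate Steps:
N = -1 (N = -2 - 1*(-1) = -2 + 1 = -1)
y(b) = 1 (y(b) = 2 - (b + b)/(b + b) = 2 - 2*b/(2*b) = 2 - 2*b*1/(2*b) = 2 - 1*1 = 2 - 1 = 1)
(y(g(Z(U(2, 1)))) + N)² = (1 - 1)² = 0² = 0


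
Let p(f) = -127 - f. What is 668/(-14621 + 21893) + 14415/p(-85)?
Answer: -2183288/6363 ≈ -343.12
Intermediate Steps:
668/(-14621 + 21893) + 14415/p(-85) = 668/(-14621 + 21893) + 14415/(-127 - 1*(-85)) = 668/7272 + 14415/(-127 + 85) = 668*(1/7272) + 14415/(-42) = 167/1818 + 14415*(-1/42) = 167/1818 - 4805/14 = -2183288/6363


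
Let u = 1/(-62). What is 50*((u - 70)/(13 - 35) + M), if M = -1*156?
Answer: -5211075/682 ≈ -7640.9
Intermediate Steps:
M = -156
u = -1/62 ≈ -0.016129
50*((u - 70)/(13 - 35) + M) = 50*((-1/62 - 70)/(13 - 35) - 156) = 50*(-4341/62/(-22) - 156) = 50*(-4341/62*(-1/22) - 156) = 50*(4341/1364 - 156) = 50*(-208443/1364) = -5211075/682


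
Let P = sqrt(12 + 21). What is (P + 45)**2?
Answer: (45 + sqrt(33))**2 ≈ 2575.0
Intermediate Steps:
P = sqrt(33) ≈ 5.7446
(P + 45)**2 = (sqrt(33) + 45)**2 = (45 + sqrt(33))**2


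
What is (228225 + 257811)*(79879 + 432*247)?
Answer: 90686054988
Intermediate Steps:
(228225 + 257811)*(79879 + 432*247) = 486036*(79879 + 106704) = 486036*186583 = 90686054988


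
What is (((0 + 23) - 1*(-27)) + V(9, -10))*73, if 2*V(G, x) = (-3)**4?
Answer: 13213/2 ≈ 6606.5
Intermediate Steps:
V(G, x) = 81/2 (V(G, x) = (1/2)*(-3)**4 = (1/2)*81 = 81/2)
(((0 + 23) - 1*(-27)) + V(9, -10))*73 = (((0 + 23) - 1*(-27)) + 81/2)*73 = ((23 + 27) + 81/2)*73 = (50 + 81/2)*73 = (181/2)*73 = 13213/2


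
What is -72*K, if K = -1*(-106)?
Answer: -7632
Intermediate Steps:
K = 106
-72*K = -72*106 = -7632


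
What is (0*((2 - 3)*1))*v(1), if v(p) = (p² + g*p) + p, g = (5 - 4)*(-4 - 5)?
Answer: 0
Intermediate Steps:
g = -9 (g = 1*(-9) = -9)
v(p) = p² - 8*p (v(p) = (p² - 9*p) + p = p² - 8*p)
(0*((2 - 3)*1))*v(1) = (0*((2 - 3)*1))*(1*(-8 + 1)) = (0*(-1*1))*(1*(-7)) = (0*(-1))*(-7) = 0*(-7) = 0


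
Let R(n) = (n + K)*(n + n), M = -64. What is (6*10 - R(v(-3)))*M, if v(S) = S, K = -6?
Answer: -384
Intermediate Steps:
R(n) = 2*n*(-6 + n) (R(n) = (n - 6)*(n + n) = (-6 + n)*(2*n) = 2*n*(-6 + n))
(6*10 - R(v(-3)))*M = (6*10 - 2*(-3)*(-6 - 3))*(-64) = (60 - 2*(-3)*(-9))*(-64) = (60 - 1*54)*(-64) = (60 - 54)*(-64) = 6*(-64) = -384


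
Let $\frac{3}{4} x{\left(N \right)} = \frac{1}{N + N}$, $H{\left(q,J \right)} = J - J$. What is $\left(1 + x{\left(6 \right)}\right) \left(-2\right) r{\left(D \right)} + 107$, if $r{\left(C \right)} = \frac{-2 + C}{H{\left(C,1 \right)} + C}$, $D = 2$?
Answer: $107$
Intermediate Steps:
$H{\left(q,J \right)} = 0$
$x{\left(N \right)} = \frac{2}{3 N}$ ($x{\left(N \right)} = \frac{4}{3 \left(N + N\right)} = \frac{4}{3 \cdot 2 N} = \frac{4 \frac{1}{2 N}}{3} = \frac{2}{3 N}$)
$r{\left(C \right)} = \frac{-2 + C}{C}$ ($r{\left(C \right)} = \frac{-2 + C}{0 + C} = \frac{-2 + C}{C}$)
$\left(1 + x{\left(6 \right)}\right) \left(-2\right) r{\left(D \right)} + 107 = \left(1 + \frac{2}{3 \cdot 6}\right) \left(-2\right) \frac{-2 + 2}{2} + 107 = \left(1 + \frac{2}{3} \cdot \frac{1}{6}\right) \left(-2\right) \frac{1}{2} \cdot 0 + 107 = \left(1 + \frac{1}{9}\right) \left(-2\right) 0 + 107 = \frac{10}{9} \left(-2\right) 0 + 107 = \left(- \frac{20}{9}\right) 0 + 107 = 0 + 107 = 107$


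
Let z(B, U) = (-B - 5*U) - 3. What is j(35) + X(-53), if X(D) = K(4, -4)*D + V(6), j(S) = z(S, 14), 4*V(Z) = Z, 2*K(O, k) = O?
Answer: -425/2 ≈ -212.50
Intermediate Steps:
K(O, k) = O/2
z(B, U) = -3 - B - 5*U
V(Z) = Z/4
j(S) = -73 - S (j(S) = -3 - S - 5*14 = -3 - S - 70 = -73 - S)
X(D) = 3/2 + 2*D (X(D) = ((½)*4)*D + (¼)*6 = 2*D + 3/2 = 3/2 + 2*D)
j(35) + X(-53) = (-73 - 1*35) + (3/2 + 2*(-53)) = (-73 - 35) + (3/2 - 106) = -108 - 209/2 = -425/2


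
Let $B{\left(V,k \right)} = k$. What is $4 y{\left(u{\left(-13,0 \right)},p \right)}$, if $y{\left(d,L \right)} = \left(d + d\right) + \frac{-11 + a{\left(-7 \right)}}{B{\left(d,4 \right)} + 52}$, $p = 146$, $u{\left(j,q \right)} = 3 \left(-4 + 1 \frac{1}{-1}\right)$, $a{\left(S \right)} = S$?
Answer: $- \frac{849}{7} \approx -121.29$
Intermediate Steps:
$u{\left(j,q \right)} = -15$ ($u{\left(j,q \right)} = 3 \left(-4 + 1 \left(-1\right)\right) = 3 \left(-4 - 1\right) = 3 \left(-5\right) = -15$)
$y{\left(d,L \right)} = - \frac{9}{28} + 2 d$ ($y{\left(d,L \right)} = \left(d + d\right) + \frac{-11 - 7}{4 + 52} = 2 d - \frac{18}{56} = 2 d - \frac{9}{28} = - \frac{9}{28} + 2 d$)
$4 y{\left(u{\left(-13,0 \right)},p \right)} = 4 \left(- \frac{9}{28} + 2 \left(-15\right)\right) = 4 \left(- \frac{9}{28} - 30\right) = 4 \left(- \frac{849}{28}\right) = - \frac{849}{7}$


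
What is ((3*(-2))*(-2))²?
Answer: 144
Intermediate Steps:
((3*(-2))*(-2))² = (-6*(-2))² = 12² = 144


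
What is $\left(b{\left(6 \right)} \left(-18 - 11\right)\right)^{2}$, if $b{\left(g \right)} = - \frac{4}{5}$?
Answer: $\frac{13456}{25} \approx 538.24$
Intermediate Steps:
$b{\left(g \right)} = - \frac{4}{5}$ ($b{\left(g \right)} = \left(-4\right) \frac{1}{5} = - \frac{4}{5}$)
$\left(b{\left(6 \right)} \left(-18 - 11\right)\right)^{2} = \left(- \frac{4 \left(-18 - 11\right)}{5}\right)^{2} = \left(\left(- \frac{4}{5}\right) \left(-29\right)\right)^{2} = \left(\frac{116}{5}\right)^{2} = \frac{13456}{25}$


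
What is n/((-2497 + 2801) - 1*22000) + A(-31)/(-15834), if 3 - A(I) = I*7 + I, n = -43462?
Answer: 18964767/9542624 ≈ 1.9874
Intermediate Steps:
A(I) = 3 - 8*I (A(I) = 3 - (I*7 + I) = 3 - (7*I + I) = 3 - 8*I)
n/((-2497 + 2801) - 1*22000) + A(-31)/(-15834) = -43462/((-2497 + 2801) - 1*22000) + (3 - 8*(-31))/(-15834) = -43462/(304 - 22000) + (3 + 248)*(-1/15834) = -43462/(-21696) + 251*(-1/15834) = -43462*(-1/21696) - 251/15834 = 21731/10848 - 251/15834 = 18964767/9542624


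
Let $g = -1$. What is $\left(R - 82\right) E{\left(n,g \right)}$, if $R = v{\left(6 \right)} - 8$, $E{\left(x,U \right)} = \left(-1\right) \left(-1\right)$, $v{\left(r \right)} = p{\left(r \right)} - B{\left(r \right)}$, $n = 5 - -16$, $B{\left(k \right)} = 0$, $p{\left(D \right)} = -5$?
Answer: $-95$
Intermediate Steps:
$n = 21$ ($n = 5 + 16 = 21$)
$v{\left(r \right)} = -5$ ($v{\left(r \right)} = -5 - 0 = -5 + 0 = -5$)
$E{\left(x,U \right)} = 1$
$R = -13$ ($R = -5 - 8 = -13$)
$\left(R - 82\right) E{\left(n,g \right)} = \left(-13 - 82\right) 1 = \left(-95\right) 1 = -95$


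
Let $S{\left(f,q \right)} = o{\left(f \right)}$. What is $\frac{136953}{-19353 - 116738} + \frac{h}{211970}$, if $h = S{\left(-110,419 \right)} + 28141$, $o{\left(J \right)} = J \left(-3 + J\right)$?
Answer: $- \frac{23508579449}{28847209270} \approx -0.81493$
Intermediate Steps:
$S{\left(f,q \right)} = f \left(-3 + f\right)$
$h = 40571$ ($h = - 110 \left(-3 - 110\right) + 28141 = \left(-110\right) \left(-113\right) + 28141 = 12430 + 28141 = 40571$)
$\frac{136953}{-19353 - 116738} + \frac{h}{211970} = \frac{136953}{-19353 - 116738} + \frac{40571}{211970} = \frac{136953}{-136091} + 40571 \cdot \frac{1}{211970} = 136953 \left(- \frac{1}{136091}\right) + \frac{40571}{211970} = - \frac{136953}{136091} + \frac{40571}{211970} = - \frac{23508579449}{28847209270}$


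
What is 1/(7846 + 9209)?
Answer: 1/17055 ≈ 5.8634e-5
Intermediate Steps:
1/(7846 + 9209) = 1/17055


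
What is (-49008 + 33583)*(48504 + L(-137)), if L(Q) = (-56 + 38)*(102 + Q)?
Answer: -757891950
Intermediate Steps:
L(Q) = -1836 - 18*Q (L(Q) = -18*(102 + Q) = -1836 - 18*Q)
(-49008 + 33583)*(48504 + L(-137)) = (-49008 + 33583)*(48504 + (-1836 - 18*(-137))) = -15425*(48504 + (-1836 + 2466)) = -15425*(48504 + 630) = -15425*49134 = -757891950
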